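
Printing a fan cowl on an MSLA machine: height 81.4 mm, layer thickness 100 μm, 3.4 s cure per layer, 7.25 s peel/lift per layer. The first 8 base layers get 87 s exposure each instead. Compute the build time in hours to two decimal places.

2.59 hours

Layers = ⌈81.4/0.1⌉ = 814.
Bottom layers = 8 × (87 + 7.25), so 754 s.
Remaining layers = 806 × (3.4 + 7.25) = 8583.9 s.
Sum: 754 + 8583.9 = 9337.9 s → 2.59 hours.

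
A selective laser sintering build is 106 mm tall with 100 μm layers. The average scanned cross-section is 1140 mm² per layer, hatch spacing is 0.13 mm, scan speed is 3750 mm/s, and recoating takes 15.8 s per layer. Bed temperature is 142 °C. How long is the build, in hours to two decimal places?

Number of layers: 106 / 0.1 → 1060 (rounded up).
Scan path per layer: 1140 / 0.13 → 8769.2 mm.
Scan time per layer = 8769.2 / 3750, so 2.3385 s.
Layer cycle = 2.3385 + 15.8, so 18.1385 s.
1060 layers × 18.1385 s/layer = 19226.81 s, i.e. 5.34 hours.

5.34 hours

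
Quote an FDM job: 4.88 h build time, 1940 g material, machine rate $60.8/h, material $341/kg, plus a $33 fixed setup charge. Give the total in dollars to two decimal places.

Machine cost: 60.8 × 4.88 → $296.704.
Material charge: 341 × 1940/1000 → $661.54.
Adding setup: 296.704 + 661.54 + 33 → 991.244 ≈ $991.24.

$991.24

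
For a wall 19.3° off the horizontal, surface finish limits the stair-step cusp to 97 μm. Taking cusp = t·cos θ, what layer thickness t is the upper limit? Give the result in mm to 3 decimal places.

0.103 mm

t = h_c / cos θ = 0.097 / 0.9438 = 0.103 mm.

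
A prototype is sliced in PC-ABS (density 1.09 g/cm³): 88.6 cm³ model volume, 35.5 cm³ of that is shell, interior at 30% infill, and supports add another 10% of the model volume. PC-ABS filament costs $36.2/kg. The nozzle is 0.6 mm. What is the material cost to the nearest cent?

Volume inside the shell: 88.6 − 35.5 → 53.1 cm³.
Deposited infill: 0.30 × 53.1 → 15.93 cm³.
Support = 0.10 × 88.6 = 8.86 cm³.
Total printed volume: 35.5 + 15.93 + 8.86 → 60.29 cm³.
Mass: 60.29 × 1.09 → 65.7161 g.
Cost = 65.7161 g / 1000 × $36.2/kg = $2.38.

$2.38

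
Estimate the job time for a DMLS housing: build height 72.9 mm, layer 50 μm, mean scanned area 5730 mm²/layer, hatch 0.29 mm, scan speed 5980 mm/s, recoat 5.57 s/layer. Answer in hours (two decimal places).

3.59 hours

Layer count = ceil(72.9 / 0.05) = 1458.
Hatch length per layer: 5730 / 0.29 → 19758.6 mm.
Laser time per layer = 19758.6 / 5980 = 3.3041 s.
Per-layer time = 3.3041 + 5.57, so 8.8741 s.
Build time = 1458 × 8.8741 = 12938.4378 s = 3.59 hours.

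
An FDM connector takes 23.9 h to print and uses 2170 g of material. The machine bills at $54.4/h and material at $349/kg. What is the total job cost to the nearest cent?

$2057.49

Time charge: 54.4 × 23.9 → $1300.16.
Feedstock cost = 349 × 2170/1000 = $757.33.
Total = 1300.16 + 757.33 = $2057.49.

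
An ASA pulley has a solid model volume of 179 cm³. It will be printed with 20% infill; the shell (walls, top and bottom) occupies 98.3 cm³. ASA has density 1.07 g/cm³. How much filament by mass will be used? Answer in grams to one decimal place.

Infill region = 179 − 98.3 = 80.7 cm³.
Infill volume = 0.20 × 80.7, so 16.14 cm³.
Deposited volume = 98.3 + 16.14, so 114.44 cm³.
Mass = 114.44 × 1.07 = 122.4508 g.

122.5 g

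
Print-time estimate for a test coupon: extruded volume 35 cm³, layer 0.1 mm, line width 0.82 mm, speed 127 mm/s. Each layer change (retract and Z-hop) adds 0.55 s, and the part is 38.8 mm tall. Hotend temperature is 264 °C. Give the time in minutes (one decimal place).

Line area = 0.1 × 0.82, so 0.082 mm².
Path length: 35000 mm³ / 0.082 mm² → 426829.3 mm.
Print-move time = 426829.3 / 127 = 3360.9 s.
Layers = ⌈38.8/0.1⌉ = 388.
Layer-change overhead = 388 × 0.55, so 213.4 s.
Altogether 3360.9 + 213.4 = 3574.3 s, i.e. 59.6 minutes.

59.6 minutes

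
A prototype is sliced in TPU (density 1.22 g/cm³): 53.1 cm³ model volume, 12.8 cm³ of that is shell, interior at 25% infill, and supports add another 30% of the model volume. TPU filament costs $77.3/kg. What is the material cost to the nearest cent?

$3.66

Volume inside the shell = 53.1 − 12.8, so 40.3 cm³.
Infill volume = 0.25 × 40.3, so 10.075 cm³.
Support = 0.30 × 53.1, so 15.93 cm³.
Total printed volume: 12.8 + 10.075 + 15.93 → 38.805 cm³.
Mass: 38.805 × 1.22 → 47.3421 g.
At $77.3/kg: 47.3421/1000 × 77.3 = $3.66.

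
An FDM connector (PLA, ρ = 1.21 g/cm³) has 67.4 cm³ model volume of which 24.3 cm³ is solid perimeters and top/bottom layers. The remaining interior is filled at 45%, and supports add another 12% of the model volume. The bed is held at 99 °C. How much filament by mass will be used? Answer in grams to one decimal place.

62.7 g

Volume inside the shell: 67.4 − 24.3 → 43.1 cm³.
Infill deposited = 0.45 × 43.1 = 19.395 cm³.
Support = 0.12 × 67.4, so 8.088 cm³.
Deposited volume = 24.3 + 19.395 + 8.088 = 51.783 cm³.
Mass: 51.783 × 1.21 → 62.65743 g.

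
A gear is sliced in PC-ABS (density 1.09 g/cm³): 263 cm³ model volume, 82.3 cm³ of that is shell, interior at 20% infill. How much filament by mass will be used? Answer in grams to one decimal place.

Infill region = 263 − 82.3 = 180.7 cm³.
Deposited infill = 0.20 × 180.7, so 36.14 cm³.
Deposited volume: 82.3 + 36.14 → 118.44 cm³.
Mass = 118.44 × 1.09, so 129.0996 g.

129.1 g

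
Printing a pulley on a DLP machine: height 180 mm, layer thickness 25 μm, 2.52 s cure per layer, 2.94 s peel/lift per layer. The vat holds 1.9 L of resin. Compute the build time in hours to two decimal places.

10.92 hours

Layer count = ceil(180 / 0.025) = 7200.
Per-layer time: 2.52 + 2.94 → 5.46 s.
Total = 7200 × 5.46 = 39312 s = 10.92 hours.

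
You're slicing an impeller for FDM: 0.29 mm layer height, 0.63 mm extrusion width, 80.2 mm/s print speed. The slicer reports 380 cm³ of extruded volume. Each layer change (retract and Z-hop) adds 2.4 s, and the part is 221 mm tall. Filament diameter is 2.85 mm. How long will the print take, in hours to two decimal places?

Extrusion cross-section = 0.29 × 0.63 = 0.1827 mm².
Path length: 380000 mm³ / 0.1827 mm² → 2079912.4 mm.
Print-move time = 2079912.4 / 80.2, so 25934.1 s.
Number of layers: 221 / 0.29 → 763 (rounded up).
Z-hop total = 763 × 2.4, so 1831.2 s.
Total = 25934.1 + 1831.2 = 27765.3 s = 7.71 hours.

7.71 hours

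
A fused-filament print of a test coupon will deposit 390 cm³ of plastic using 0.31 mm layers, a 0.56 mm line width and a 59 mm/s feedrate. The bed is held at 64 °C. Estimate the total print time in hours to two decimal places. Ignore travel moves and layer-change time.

Extrusion cross-section = 0.31 × 0.56, so 0.1736 mm².
Path length: 390000 mm³ / 0.1736 mm² → 2246543.8 mm.
Print-move time: 2246543.8 / 59 → 38077 s.
That's 38077 s → 10.58 hours.

10.58 hours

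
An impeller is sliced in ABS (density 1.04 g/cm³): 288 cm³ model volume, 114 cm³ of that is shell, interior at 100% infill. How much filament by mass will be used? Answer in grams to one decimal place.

Volume inside the shell: 288 − 114 → 174 cm³.
Deposited infill = 1.00 × 174 = 174 cm³.
Total extruded: 114 + 174 → 288 cm³.
Mass: 288 × 1.04 → 299.52 g.

299.5 g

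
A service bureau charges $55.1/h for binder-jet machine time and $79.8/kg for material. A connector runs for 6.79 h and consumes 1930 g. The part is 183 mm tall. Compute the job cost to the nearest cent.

$528.14

Machine cost = 55.1 × 6.79 = $374.129.
Material cost: 79.8 × 1930/1000 → $154.014.
Job cost: 374.129 + 154.014 = 528.143 ≈ $528.14.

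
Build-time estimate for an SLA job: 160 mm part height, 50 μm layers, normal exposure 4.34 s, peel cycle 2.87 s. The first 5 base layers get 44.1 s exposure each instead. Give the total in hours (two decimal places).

Number of layers: 160 / 0.05 → 3200 (rounded up).
Bottom layers = 5 × (44.1 + 2.87), so 234.85 s.
Normal layers = 3195 × (4.34 + 2.87) = 23035.95 s.
Total = 234.85 + 23035.95 = 23270.8 s = 6.46 hours.

6.46 hours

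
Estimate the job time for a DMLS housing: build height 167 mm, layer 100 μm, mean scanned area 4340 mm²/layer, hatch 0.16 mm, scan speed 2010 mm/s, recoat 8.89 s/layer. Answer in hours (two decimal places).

Layers = ⌈167/0.1⌉ = 1670.
Per-layer scan distance = 4340 / 0.16 = 27125 mm.
Laser time per layer: 27125 / 2010 → 13.495 s.
Per-layer time = 13.495 + 8.89, so 22.385 s.
Total: 1670 × 22.385 s = 37382.95 s → 10.38 hours.

10.38 hours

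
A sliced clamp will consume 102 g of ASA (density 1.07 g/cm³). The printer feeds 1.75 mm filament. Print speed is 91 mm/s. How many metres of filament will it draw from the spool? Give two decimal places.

39.63 m

Volume = 102 g / 1.07 g·cm⁻³ = 95.3271 cm³ = 95327.1 mm³.
A = π r² = π × 0.875² = 2.4053 mm².
L = V/A = 95327.1/2.4053 = 39632.1 mm → 39.63 m.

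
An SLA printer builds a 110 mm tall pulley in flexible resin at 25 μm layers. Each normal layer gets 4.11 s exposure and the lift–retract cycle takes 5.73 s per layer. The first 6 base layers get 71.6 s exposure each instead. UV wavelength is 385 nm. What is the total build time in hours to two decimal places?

12.14 hours

Layer count = ceil(110 / 0.025) = 4400.
Bottom layers: 6 × (71.6 + 5.73) → 463.98 s.
Normal layers: 4394 × (4.11 + 5.73) → 43236.96 s.
Total = 463.98 + 43236.96 = 43700.94 s = 12.14 hours.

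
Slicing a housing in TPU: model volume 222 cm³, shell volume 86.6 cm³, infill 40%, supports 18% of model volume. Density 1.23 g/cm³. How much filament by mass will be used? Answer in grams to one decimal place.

222.3 g

Volume inside the shell = 222 − 86.6 = 135.4 cm³.
Infill deposited = 0.40 × 135.4 = 54.16 cm³.
Support: 0.18 × 222 → 39.96 cm³.
Total printed volume = 86.6 + 54.16 + 39.96, so 180.72 cm³.
Mass = 180.72 × 1.23 = 222.2856 g.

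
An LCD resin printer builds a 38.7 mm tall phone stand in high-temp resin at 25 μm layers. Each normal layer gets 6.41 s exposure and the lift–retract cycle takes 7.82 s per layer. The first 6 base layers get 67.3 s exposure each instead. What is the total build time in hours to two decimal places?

Number of layers: 38.7 / 0.025 → 1548 (rounded up).
Bottom layers = 6 × (67.3 + 7.82) = 450.72 s.
Regular layers = 1542 × (6.41 + 7.82), so 21942.66 s.
Sum: 450.72 + 21942.66 = 22393.38 s → 6.22 hours.

6.22 hours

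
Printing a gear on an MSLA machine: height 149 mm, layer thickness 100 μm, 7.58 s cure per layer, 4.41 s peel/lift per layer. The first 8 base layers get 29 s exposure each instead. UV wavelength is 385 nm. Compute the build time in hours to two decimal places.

5.01 hours

Layer count = ceil(149 / 0.1) = 1490.
Bottom layers = 8 × (29 + 4.41) = 267.28 s.
Regular layers = 1482 × (7.58 + 4.41) = 17769.18 s.
Sum: 267.28 + 17769.18 = 18036.46 s → 5.01 hours.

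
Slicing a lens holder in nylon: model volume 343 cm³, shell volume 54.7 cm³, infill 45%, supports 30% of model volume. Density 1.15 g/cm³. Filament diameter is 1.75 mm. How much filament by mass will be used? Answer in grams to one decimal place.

330.4 g

Interior volume = 343 − 54.7, so 288.3 cm³.
Infill volume = 0.45 × 288.3 = 129.735 cm³.
Support: 0.30 × 343 → 102.9 cm³.
Deposited volume = 54.7 + 129.735 + 102.9, so 287.335 cm³.
Mass = 287.335 × 1.15, so 330.43525 g.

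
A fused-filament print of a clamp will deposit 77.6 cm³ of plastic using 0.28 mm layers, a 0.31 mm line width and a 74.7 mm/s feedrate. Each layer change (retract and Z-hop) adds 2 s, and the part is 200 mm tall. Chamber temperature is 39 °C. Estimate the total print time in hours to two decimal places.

3.72 hours

Bead cross-section = 0.28 × 0.31 = 0.0868 mm².
Toolpath length = 77.6 cm³ / 0.0868 mm² = 77600 / 0.0868 = 894009.2 mm.
Print-move time: 894009.2 / 74.7 → 11968 s.
Number of layers: 200 / 0.28 → 715 (rounded up).
Layer-change overhead: 715 × 2 → 1430 s.
Total = 11968 + 1430 = 13398 s = 3.72 hours.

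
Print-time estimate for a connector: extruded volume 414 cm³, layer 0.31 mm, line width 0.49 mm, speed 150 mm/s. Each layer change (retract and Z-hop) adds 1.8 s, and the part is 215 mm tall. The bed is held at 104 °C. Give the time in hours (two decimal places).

5.39 hours

Line area = 0.31 × 0.49, so 0.1519 mm².
Total extruded path = 414000/0.1519 = 2725477.3 mm.
Print-move time = 2725477.3 / 150, so 18169.8 s.
Layers = ⌈215/0.31⌉ = 694.
Layer-change overhead = 694 × 1.8, so 1249.2 s.
Altogether 18169.8 + 1249.2 = 19419 s, i.e. 5.39 hours.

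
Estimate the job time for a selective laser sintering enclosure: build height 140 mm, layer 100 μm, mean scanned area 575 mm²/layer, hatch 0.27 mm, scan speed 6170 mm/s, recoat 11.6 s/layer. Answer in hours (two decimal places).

Layer count = ceil(140 / 0.1) = 1400.
Hatch length per layer: 575 / 0.27 → 2129.6 mm.
Per-layer scan time = 2129.6 / 6170, so 0.3452 s.
Per-layer time = 0.3452 + 11.6 = 11.9452 s.
1400 layers × 11.9452 s/layer = 16723.28 s, i.e. 4.65 hours.

4.65 hours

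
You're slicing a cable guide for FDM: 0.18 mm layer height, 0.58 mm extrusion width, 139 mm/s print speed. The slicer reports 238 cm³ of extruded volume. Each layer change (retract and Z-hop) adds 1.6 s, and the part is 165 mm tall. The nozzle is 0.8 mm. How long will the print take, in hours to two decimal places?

4.96 hours

Extrusion cross-section = 0.18 × 0.58 = 0.1044 mm².
Toolpath length = 238 cm³ / 0.1044 mm² = 238000 / 0.1044 = 2279693.5 mm.
Extrusion time = 2279693.5 / 139, so 16400.7 s.
Layers = ⌈165/0.18⌉ = 917.
Z-hop total = 917 × 1.6 = 1467.2 s.
Altogether 16400.7 + 1467.2 = 17867.9 s, i.e. 4.96 hours.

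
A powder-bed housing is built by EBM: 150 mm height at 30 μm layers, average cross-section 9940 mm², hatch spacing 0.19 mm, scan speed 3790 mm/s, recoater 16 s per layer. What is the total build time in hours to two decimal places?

Layer count = ceil(150 / 0.03) = 5000.
Scan path per layer = 9940 / 0.19 = 52315.8 mm.
Per-layer scan time = 52315.8 / 3790 = 13.8036 s.
Per-layer time = 13.8036 + 16, so 29.8036 s.
Build time = 5000 × 29.8036 = 149018 s = 41.39 hours.

41.39 hours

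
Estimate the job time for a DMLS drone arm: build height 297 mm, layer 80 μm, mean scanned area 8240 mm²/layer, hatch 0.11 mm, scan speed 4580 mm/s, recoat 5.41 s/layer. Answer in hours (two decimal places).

Layers = ⌈297/0.08⌉ = 3713.
Per-layer scan distance = 8240 / 0.11, so 74909.1 mm.
Laser time per layer = 74909.1 / 4580, so 16.3557 s.
Per-layer time: 16.3557 + 5.41 → 21.7657 s.
Total: 3713 × 21.7657 s = 80816.0441 s → 22.45 hours.

22.45 hours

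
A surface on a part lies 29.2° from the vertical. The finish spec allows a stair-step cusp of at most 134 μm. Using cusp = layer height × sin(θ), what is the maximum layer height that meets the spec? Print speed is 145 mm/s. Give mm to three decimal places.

0.275 mm

sin(29.2°) = 0.4879; t_max = 0.134/0.4879 = 0.275 mm.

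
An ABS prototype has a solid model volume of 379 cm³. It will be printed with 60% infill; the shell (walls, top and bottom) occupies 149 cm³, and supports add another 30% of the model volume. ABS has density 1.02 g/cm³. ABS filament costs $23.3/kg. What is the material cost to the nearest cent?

$9.52

Volume inside the shell = 379 − 149 = 230 cm³.
Infill deposited: 0.60 × 230 → 138 cm³.
Support = 0.30 × 379, so 113.7 cm³.
Deposited volume: 149 + 138 + 113.7 → 400.7 cm³.
Mass = 400.7 × 1.02, so 408.714 g.
At $23.3/kg: 408.714/1000 × 23.3 = $9.52.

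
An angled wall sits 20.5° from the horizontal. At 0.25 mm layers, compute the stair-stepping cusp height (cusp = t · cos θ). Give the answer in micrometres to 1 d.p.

234.2 μm

Cusp = layer height × cos(20.5°) = 0.25 × 0.9367 = 0.234175 mm = 234.2 μm.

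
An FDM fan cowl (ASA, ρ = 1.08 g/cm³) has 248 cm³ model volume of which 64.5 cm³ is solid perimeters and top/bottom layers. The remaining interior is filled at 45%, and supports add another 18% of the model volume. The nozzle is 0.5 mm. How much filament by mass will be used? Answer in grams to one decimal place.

207.1 g

Interior volume: 248 − 64.5 → 183.5 cm³.
Infill volume = 0.45 × 183.5 = 82.575 cm³.
Support = 0.18 × 248 = 44.64 cm³.
Deposited volume = 64.5 + 82.575 + 44.64, so 191.715 cm³.
Mass = 191.715 × 1.08 = 207.0522 g.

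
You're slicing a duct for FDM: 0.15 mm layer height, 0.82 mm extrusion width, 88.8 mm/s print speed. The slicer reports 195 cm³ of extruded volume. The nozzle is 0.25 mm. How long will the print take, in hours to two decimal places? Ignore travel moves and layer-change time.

4.96 hours

Line area = 0.15 × 0.82 = 0.123 mm².
Toolpath length = 195 cm³ / 0.123 mm² = 195000 / 0.123 = 1585365.9 mm.
Extrusion time = 1585365.9 / 88.8 = 17853.2 s.
Converting: 17853.2 s = 4.96 hours.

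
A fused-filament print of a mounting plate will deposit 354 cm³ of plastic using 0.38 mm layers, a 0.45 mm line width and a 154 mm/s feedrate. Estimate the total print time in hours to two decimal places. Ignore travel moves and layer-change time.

Extrusion cross-section = 0.38 × 0.45 = 0.171 mm².
Path length: 354000 mm³ / 0.171 mm² → 2070175.4 mm.
Time extruding: 2070175.4 / 154 → 13442.7 s.
13442.7 s = 3.73 hours.

3.73 hours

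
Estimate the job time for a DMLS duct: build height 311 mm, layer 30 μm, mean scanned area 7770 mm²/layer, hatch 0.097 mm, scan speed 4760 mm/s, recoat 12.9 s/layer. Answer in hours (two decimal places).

Layers = ⌈311/0.03⌉ = 10367.
Per-layer scan distance = 7770 / 0.097, so 80103.1 mm.
Laser time per layer: 80103.1 / 4760 → 16.8284 s.
Layer cycle = 16.8284 + 12.9, so 29.7284 s.
Build time = 10367 × 29.7284 = 308194.3228 s = 85.61 hours.

85.61 hours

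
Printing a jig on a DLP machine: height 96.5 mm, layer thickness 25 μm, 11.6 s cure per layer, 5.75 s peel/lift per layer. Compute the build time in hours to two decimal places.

Number of layers: 96.5 / 0.025 → 3860 (rounded up).
Per-layer time = 11.6 + 5.75, so 17.35 s.
Total = 3860 × 17.35 = 66971 s = 18.60 hours.

18.60 hours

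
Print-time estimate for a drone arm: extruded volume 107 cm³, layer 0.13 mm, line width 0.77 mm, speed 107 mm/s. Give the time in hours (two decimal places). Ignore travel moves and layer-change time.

2.78 hours

Extrusion cross-section = 0.13 × 0.77, so 0.1001 mm².
Path length: 107000 mm³ / 0.1001 mm² → 1068931.1 mm.
Print-move time = 1068931.1 / 107 = 9990 s.
9990 s = 2.78 hours.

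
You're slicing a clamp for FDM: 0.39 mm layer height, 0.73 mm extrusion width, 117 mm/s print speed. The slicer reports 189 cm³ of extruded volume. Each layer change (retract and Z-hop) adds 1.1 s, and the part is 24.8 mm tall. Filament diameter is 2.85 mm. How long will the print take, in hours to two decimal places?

Extrusion cross-section = 0.39 × 0.73 = 0.2847 mm².
Path length: 189000 mm³ / 0.2847 mm² → 663856.7 mm.
Time extruding = 663856.7 / 117, so 5674 s.
Number of layers: 24.8 / 0.39 → 64 (rounded up).
Z-hop total = 64 × 1.1 = 70.4 s.
Total = 5674 + 70.4 = 5744.4 s = 1.60 hours.

1.60 hours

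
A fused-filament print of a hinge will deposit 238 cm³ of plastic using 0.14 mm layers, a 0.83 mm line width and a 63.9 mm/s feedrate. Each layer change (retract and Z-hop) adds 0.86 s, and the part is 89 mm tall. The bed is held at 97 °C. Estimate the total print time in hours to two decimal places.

9.06 hours

Bead cross-section = 0.14 × 0.83 = 0.1162 mm².
Total extruded path = 238000/0.1162 = 2048192.8 mm.
Print-move time: 2048192.8 / 63.9 → 32053.1 s.
Layer count = ceil(89 / 0.14) = 636.
Z-hop total: 636 × 0.86 → 546.96 s.
Total = 32053.1 + 546.96 = 32600.06 s = 9.06 hours.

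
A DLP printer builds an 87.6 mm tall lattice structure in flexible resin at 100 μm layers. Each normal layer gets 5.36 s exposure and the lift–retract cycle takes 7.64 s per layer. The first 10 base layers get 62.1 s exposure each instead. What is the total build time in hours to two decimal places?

3.32 hours

Layer count = ceil(87.6 / 0.1) = 876.
Base layers = 10 × (62.1 + 7.64) = 697.4 s.
Remaining layers = 866 × (5.36 + 7.64) = 11258 s.
Sum: 697.4 + 11258 = 11955.4 s → 3.32 hours.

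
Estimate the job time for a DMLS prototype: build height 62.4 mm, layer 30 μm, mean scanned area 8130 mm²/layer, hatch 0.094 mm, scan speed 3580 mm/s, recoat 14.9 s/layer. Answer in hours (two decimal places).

Layers = ⌈62.4/0.03⌉ = 2080.
Per-layer scan distance = 8130 / 0.094, so 86489.4 mm.
Per-layer scan time = 86489.4 / 3580, so 24.1591 s.
Per-layer time: 24.1591 + 14.9 → 39.0591 s.
2080 layers × 39.0591 s/layer = 81242.928 s, i.e. 22.57 hours.

22.57 hours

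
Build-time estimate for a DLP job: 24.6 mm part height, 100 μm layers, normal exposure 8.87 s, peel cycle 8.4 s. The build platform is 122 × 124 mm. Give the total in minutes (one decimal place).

70.8 minutes

Layer count = ceil(24.6 / 0.1) = 246.
Per-layer time = 8.87 + 8.4, so 17.27 s.
Total = 246 × 17.27 = 4248.42 s = 70.8 minutes.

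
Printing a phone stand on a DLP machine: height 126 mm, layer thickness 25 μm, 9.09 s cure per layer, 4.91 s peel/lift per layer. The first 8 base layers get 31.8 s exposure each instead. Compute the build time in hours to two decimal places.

Layers = ⌈126/0.025⌉ = 5040.
Base layers: 8 × (31.8 + 4.91) → 293.68 s.
Remaining layers = 5032 × (9.09 + 4.91), so 70448 s.
Sum: 293.68 + 70448 = 70741.68 s → 19.65 hours.

19.65 hours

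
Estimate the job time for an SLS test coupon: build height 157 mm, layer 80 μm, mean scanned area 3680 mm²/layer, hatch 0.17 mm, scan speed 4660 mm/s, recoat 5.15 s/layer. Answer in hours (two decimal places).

Layer count = ceil(157 / 0.08) = 1963.
Per-layer scan distance = 3680 / 0.17, so 21647.1 mm.
Scan time per layer = 21647.1 / 4660, so 4.6453 s.
Layer cycle: 4.6453 + 5.15 → 9.7953 s.
Build time = 1963 × 9.7953 = 19228.1739 s = 5.34 hours.

5.34 hours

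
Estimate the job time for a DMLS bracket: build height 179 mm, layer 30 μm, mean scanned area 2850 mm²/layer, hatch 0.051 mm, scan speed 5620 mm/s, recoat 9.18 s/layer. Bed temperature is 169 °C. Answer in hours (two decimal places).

31.70 hours

Number of layers: 179 / 0.03 → 5967 (rounded up).
Hatch length per layer = 2850 / 0.051, so 55882.4 mm.
Scan time per layer = 55882.4 / 5620 = 9.9435 s.
Layer cycle: 9.9435 + 9.18 → 19.1235 s.
Total: 5967 × 19.1235 s = 114109.9245 s → 31.70 hours.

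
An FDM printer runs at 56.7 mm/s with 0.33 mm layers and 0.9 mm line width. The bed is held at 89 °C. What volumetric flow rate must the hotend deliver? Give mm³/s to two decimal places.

16.84

A = 0.33 × 0.9, so 0.297 mm².
Q = v·A = 56.7 × 0.297 = 16.84 mm³/s.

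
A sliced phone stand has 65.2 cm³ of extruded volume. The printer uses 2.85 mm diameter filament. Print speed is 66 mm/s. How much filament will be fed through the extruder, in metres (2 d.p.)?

10.22 m

A = π r² = π × 1.425² = 6.3794 mm².
L = 65200 mm³ / 6.3794 mm² = 10220.4 mm, i.e. 10.22 m.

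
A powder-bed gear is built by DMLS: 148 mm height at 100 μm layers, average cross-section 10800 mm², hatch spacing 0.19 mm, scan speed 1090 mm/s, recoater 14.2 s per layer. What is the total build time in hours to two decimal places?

27.28 hours

Layer count = ceil(148 / 0.1) = 1480.
Per-layer scan distance = 10800 / 0.19 = 56842.1 mm.
Per-layer scan time: 56842.1 / 1090 → 52.1487 s.
Time per layer: 52.1487 + 14.2 → 66.3487 s.
Build time = 1480 × 66.3487 = 98196.076 s = 27.28 hours.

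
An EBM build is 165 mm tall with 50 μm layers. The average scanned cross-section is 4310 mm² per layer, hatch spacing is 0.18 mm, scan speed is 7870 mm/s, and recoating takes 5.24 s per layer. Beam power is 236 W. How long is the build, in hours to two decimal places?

7.59 hours

Number of layers: 165 / 0.05 → 3300 (rounded up).
Hatch length per layer = 4310 / 0.18, so 23944.4 mm.
Per-layer scan time = 23944.4 / 7870 = 3.0425 s.
Time per layer = 3.0425 + 5.24 = 8.2825 s.
Total: 3300 × 8.2825 s = 27332.25 s → 7.59 hours.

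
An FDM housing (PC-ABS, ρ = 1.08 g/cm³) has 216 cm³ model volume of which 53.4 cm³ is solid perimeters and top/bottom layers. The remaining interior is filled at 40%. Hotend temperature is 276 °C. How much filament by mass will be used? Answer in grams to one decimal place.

Infill region: 216 − 53.4 → 162.6 cm³.
Infill deposited = 0.40 × 162.6 = 65.04 cm³.
Total printed volume: 53.4 + 65.04 → 118.44 cm³.
Mass: 118.44 × 1.08 → 127.9152 g.

127.9 g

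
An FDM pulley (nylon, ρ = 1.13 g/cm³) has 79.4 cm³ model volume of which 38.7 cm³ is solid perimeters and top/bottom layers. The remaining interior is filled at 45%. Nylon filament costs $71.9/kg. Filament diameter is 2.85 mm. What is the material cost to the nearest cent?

$4.63

Infill region = 79.4 − 38.7, so 40.7 cm³.
Deposited infill: 0.45 × 40.7 → 18.315 cm³.
Deposited volume: 38.7 + 18.315 → 57.015 cm³.
Mass = 57.015 × 1.13, so 64.42695 g.
Cost = 64.42695 g / 1000 × $71.9/kg = $4.63.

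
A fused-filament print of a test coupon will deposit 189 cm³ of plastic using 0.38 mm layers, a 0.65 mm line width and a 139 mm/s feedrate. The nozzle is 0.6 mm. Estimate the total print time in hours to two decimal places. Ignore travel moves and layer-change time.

Extrusion cross-section: 0.38 × 0.65 → 0.247 mm².
Total extruded path = 189000/0.247 = 765182.2 mm.
Time extruding = 765182.2 / 139 = 5504.9 s.
Converting: 5504.9 s = 1.53 hours.

1.53 hours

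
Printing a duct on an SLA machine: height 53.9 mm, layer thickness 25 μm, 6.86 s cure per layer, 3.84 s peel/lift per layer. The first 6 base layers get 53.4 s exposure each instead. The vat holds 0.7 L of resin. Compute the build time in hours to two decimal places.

Layer count = ceil(53.9 / 0.025) = 2156.
Burn-in layers = 6 × (53.4 + 3.84), so 343.44 s.
Regular layers: 2150 × (6.86 + 3.84) → 23005 s.
Sum: 343.44 + 23005 = 23348.44 s → 6.49 hours.

6.49 hours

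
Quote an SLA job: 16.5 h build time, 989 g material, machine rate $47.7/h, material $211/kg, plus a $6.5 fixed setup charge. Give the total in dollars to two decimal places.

Time charge = 47.7 × 16.5, so $787.05.
Material cost = 211 × 989/1000 = $208.679.
Total = 787.05 + 208.679 + 6.5 = 1002.229 ≈ $1002.23.

$1002.23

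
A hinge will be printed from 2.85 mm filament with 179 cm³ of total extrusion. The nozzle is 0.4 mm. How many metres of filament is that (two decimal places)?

Cross-section of 2.85 mm filament: π·(2.85/2)² = 6.3794 mm².
Length = 179 cm³ / 6.3794 mm² = 179000 / 6.3794 = 28059.07 mm = 28.06 m.

28.06 m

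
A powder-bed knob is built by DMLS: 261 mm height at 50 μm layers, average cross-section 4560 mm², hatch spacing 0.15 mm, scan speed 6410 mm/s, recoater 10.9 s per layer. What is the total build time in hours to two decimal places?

Layers = ⌈261/0.05⌉ = 5220.
Per-layer scan distance = 4560 / 0.15 = 30400 mm.
Laser time per layer = 30400 / 6410, so 4.7426 s.
Layer cycle = 4.7426 + 10.9 = 15.6426 s.
5220 layers × 15.6426 s/layer = 81654.372 s, i.e. 22.68 hours.

22.68 hours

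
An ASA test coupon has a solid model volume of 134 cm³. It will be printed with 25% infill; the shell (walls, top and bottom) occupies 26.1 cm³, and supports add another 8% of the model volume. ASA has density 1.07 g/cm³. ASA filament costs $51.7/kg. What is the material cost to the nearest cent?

Infill region: 134 − 26.1 → 107.9 cm³.
Infill volume = 0.25 × 107.9 = 26.975 cm³.
Support = 0.08 × 134, so 10.72 cm³.
Deposited volume = 26.1 + 26.975 + 10.72, so 63.795 cm³.
Mass = 63.795 × 1.07 = 68.26065 g.
Cost = 68.26065 g / 1000 × $51.7/kg = $3.53.

$3.53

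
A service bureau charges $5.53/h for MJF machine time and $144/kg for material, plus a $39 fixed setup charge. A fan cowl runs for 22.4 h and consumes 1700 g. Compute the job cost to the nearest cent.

Machine-time cost: 5.53 × 22.4 → $123.872.
Feedstock cost: 144 × 1700/1000 → $244.80.
Adding setup: 123.872 + 244.80 + 39 → 407.672 ≈ $407.67.

$407.67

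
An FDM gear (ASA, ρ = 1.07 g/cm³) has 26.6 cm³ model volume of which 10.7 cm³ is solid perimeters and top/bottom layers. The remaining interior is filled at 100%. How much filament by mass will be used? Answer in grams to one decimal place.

28.5 g

Interior volume = 26.6 − 10.7, so 15.9 cm³.
Infill deposited: 1.00 × 15.9 → 15.9 cm³.
Deposited volume: 10.7 + 15.9 → 26.6 cm³.
Mass: 26.6 × 1.07 → 28.462 g.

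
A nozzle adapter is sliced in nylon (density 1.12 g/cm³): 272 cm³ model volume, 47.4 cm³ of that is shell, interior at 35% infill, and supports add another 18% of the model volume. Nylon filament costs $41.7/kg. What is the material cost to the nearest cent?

Infill region = 272 − 47.4, so 224.6 cm³.
Infill deposited: 0.35 × 224.6 → 78.61 cm³.
Support = 0.18 × 272, so 48.96 cm³.
Total printed volume = 47.4 + 78.61 + 48.96, so 174.97 cm³.
Mass = 174.97 × 1.12 = 195.9664 g.
At $41.7/kg: 195.9664/1000 × 41.7 = $8.17.

$8.17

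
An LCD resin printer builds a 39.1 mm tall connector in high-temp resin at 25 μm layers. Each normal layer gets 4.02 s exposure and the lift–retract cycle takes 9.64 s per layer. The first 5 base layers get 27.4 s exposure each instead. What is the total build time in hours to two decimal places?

5.97 hours

Layers = ⌈39.1/0.025⌉ = 1564.
Bottom layers: 5 × (27.4 + 9.64) → 185.2 s.
Remaining layers: 1559 × (4.02 + 9.64) → 21295.94 s.
Sum: 185.2 + 21295.94 = 21481.14 s → 5.97 hours.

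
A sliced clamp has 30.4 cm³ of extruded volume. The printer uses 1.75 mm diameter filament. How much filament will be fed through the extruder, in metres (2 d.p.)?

Filament cross-section = π × (1.75/2)² = 2.4053 mm².
Length = 30.4 cm³ / 2.4053 mm² = 30400 / 2.4053 = 12638.76 mm = 12.64 m.

12.64 m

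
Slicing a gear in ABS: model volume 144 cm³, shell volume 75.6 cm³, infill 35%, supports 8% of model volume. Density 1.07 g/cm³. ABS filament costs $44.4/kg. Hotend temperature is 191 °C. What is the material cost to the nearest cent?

$5.28

Interior volume = 144 − 75.6, so 68.4 cm³.
Deposited infill = 0.35 × 68.4, so 23.94 cm³.
Support = 0.08 × 144 = 11.52 cm³.
Deposited volume: 75.6 + 23.94 + 11.52 → 111.06 cm³.
Mass = 111.06 × 1.07 = 118.8342 g.
At $44.4/kg: 118.8342/1000 × 44.4 = $5.28.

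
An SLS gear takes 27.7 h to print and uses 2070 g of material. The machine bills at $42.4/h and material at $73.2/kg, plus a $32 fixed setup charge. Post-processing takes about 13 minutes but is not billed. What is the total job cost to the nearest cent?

Machine-time cost: 42.4 × 27.7 → $1174.48.
Material cost = 73.2 × 2070/1000 = $151.524.
Total = 1174.48 + 151.524 + 32 = 1358.004 ≈ $1358.00.

$1358.00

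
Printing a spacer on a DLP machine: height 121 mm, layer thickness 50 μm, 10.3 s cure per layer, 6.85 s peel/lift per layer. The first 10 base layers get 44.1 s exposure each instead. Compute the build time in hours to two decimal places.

11.62 hours

Layer count = ceil(121 / 0.05) = 2420.
Burn-in layers = 10 × (44.1 + 6.85), so 509.5 s.
Regular layers = 2410 × (10.3 + 6.85) = 41331.5 s.
Total = 509.5 + 41331.5 = 41841 s = 11.62 hours.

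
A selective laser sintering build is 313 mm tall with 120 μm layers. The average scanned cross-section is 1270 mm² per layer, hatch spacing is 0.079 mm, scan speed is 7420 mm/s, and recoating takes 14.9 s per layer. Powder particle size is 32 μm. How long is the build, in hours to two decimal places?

Layer count = ceil(313 / 0.12) = 2609.
Hatch length per layer = 1270 / 0.079 = 16075.9 mm.
Scan time per layer = 16075.9 / 7420, so 2.1666 s.
Per-layer time = 2.1666 + 14.9, so 17.0666 s.
Total: 2609 × 17.0666 s = 44526.7594 s → 12.37 hours.

12.37 hours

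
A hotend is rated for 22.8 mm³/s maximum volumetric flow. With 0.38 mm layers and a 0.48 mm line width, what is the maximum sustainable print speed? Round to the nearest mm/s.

A = 0.38 × 0.48, so 0.1824 mm².
v_max = Q/A = 22.8/0.1824 = 125.00 mm/s → 125 mm/s.

125 mm/s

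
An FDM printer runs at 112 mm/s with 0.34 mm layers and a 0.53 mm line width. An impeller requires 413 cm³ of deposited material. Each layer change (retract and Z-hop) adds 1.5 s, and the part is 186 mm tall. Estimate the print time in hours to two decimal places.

Extrusion cross-section = 0.34 × 0.53, so 0.1802 mm².
Path length: 413000 mm³ / 0.1802 mm² → 2291897.9 mm.
Extrusion time = 2291897.9 / 112, so 20463.4 s.
Number of layers: 186 / 0.34 → 548 (rounded up).
Z-hop total = 548 × 1.5 = 822 s.
Altogether 20463.4 + 822 = 21285.4 s, i.e. 5.91 hours.

5.91 hours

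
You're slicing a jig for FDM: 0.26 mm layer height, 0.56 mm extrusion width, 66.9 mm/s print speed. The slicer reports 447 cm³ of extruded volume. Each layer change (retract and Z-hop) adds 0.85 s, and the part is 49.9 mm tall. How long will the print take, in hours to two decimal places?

12.79 hours

Extrusion cross-section: 0.26 × 0.56 → 0.1456 mm².
Total extruded path = 447000/0.1456 = 3070054.9 mm.
Time extruding: 3070054.9 / 66.9 → 45890.2 s.
Number of layers: 49.9 / 0.26 → 192 (rounded up).
Z-hop total: 192 × 0.85 → 163.2 s.
Altogether 45890.2 + 163.2 = 46053.4 s, i.e. 12.79 hours.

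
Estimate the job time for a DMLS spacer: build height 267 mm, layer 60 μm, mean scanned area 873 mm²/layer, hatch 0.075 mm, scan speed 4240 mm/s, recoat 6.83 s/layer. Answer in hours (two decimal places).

Number of layers: 267 / 0.06 → 4450 (rounded up).
Scan path per layer = 873 / 0.075, so 11640 mm.
Per-layer scan time = 11640 / 4240 = 2.7453 s.
Per-layer time: 2.7453 + 6.83 → 9.5753 s.
4450 layers × 9.5753 s/layer = 42610.085 s, i.e. 11.84 hours.

11.84 hours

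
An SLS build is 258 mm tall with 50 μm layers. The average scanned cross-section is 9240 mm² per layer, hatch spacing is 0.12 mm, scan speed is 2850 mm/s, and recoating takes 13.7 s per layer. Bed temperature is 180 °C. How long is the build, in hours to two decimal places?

58.36 hours

Layer count = ceil(258 / 0.05) = 5160.
Scan path per layer: 9240 / 0.12 → 77000 mm.
Per-layer scan time: 77000 / 2850 → 27.0175 s.
Time per layer = 27.0175 + 13.7, so 40.7175 s.
Total: 5160 × 40.7175 s = 210102.3 s → 58.36 hours.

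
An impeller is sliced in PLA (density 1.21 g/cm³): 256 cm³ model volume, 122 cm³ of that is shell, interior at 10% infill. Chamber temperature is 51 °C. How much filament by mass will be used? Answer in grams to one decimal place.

Infill region = 256 − 122, so 134 cm³.
Deposited infill: 0.10 × 134 → 13.4 cm³.
Deposited volume = 122 + 13.4 = 135.4 cm³.
Mass = 135.4 × 1.21 = 163.834 g.

163.8 g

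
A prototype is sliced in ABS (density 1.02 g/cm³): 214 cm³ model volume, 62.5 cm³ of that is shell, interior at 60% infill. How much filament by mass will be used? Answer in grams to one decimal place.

Infill region = 214 − 62.5 = 151.5 cm³.
Deposited infill: 0.60 × 151.5 → 90.9 cm³.
Total printed volume = 62.5 + 90.9, so 153.4 cm³.
Mass = 153.4 × 1.02 = 156.468 g.

156.5 g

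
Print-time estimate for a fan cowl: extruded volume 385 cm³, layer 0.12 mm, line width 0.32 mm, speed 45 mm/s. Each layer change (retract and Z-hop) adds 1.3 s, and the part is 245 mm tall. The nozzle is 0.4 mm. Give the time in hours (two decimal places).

Bead cross-section = 0.12 × 0.32, so 0.0384 mm².
Total extruded path = 385000/0.0384 = 10026041.7 mm.
Print-move time: 10026041.7 / 45 → 222800.9 s.
Layers = ⌈245/0.12⌉ = 2042.
Non-print overhead = 2042 × 1.3, so 2654.6 s.
Altogether 222800.9 + 2654.6 = 225455.5 s, i.e. 62.63 hours.

62.63 hours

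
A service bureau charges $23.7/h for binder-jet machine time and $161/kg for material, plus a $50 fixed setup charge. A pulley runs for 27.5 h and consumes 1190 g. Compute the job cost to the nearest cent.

Machine-time cost = 23.7 × 27.5 = $651.75.
Material cost = 161 × 1190/1000 = $191.59.
Total = 651.75 + 191.59 + 50 = $893.34.

$893.34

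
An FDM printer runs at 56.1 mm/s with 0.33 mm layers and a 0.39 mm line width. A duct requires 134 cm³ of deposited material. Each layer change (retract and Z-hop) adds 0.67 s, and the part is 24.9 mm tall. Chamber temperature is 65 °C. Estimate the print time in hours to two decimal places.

Extrusion cross-section = 0.33 × 0.39 = 0.1287 mm².
Path length: 134000 mm³ / 0.1287 mm² → 1041181 mm.
Extrusion time = 1041181 / 56.1, so 18559.4 s.
Number of layers: 24.9 / 0.33 → 76 (rounded up).
Z-hop total = 76 × 0.67 = 50.92 s.
Total = 18559.4 + 50.92 = 18610.32 s = 5.17 hours.

5.17 hours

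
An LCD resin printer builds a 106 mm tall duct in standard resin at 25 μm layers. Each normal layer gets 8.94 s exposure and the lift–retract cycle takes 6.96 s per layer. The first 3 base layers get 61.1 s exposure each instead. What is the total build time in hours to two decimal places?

18.77 hours

Layer count = ceil(106 / 0.025) = 4240.
Burn-in layers = 3 × (61.1 + 6.96) = 204.18 s.
Normal layers = 4237 × (8.94 + 6.96) = 67368.3 s.
Total = 204.18 + 67368.3 = 67572.48 s = 18.77 hours.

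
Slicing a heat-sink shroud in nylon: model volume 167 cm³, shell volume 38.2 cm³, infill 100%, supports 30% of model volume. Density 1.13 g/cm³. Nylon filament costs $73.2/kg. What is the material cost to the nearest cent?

Volume inside the shell = 167 − 38.2, so 128.8 cm³.
Infill volume = 1.00 × 128.8, so 128.8 cm³.
Support: 0.30 × 167 → 50.1 cm³.
Deposited volume: 38.2 + 128.8 + 50.1 → 217.1 cm³.
Mass = 217.1 × 1.13, so 245.323 g.
At $73.2/kg: 245.323/1000 × 73.2 = $17.96.

$17.96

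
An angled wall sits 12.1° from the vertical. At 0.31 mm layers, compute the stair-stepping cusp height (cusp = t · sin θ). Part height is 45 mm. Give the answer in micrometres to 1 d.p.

sin(12.1°) = 0.2096, so cusp = 0.31 × 0.2096 = 0.064976 mm → 65.0 μm.

65.0 μm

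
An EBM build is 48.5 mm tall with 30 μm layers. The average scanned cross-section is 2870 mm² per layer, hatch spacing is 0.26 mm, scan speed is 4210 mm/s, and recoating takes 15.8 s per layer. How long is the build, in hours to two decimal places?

Number of layers: 48.5 / 0.03 → 1617 (rounded up).
Per-layer scan distance = 2870 / 0.26 = 11038.5 mm.
Beam time per layer = 11038.5 / 4210, so 2.622 s.
Per-layer time = 2.622 + 15.8, so 18.422 s.
Build time = 1617 × 18.422 = 29788.374 s = 8.27 hours.

8.27 hours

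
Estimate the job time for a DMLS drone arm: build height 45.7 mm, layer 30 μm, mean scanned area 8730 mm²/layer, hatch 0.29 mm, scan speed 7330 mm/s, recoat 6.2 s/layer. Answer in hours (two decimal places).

4.36 hours

Layers = ⌈45.7/0.03⌉ = 1524.
Scan path per layer: 8730 / 0.29 → 30103.4 mm.
Per-layer scan time: 30103.4 / 7330 → 4.1069 s.
Time per layer = 4.1069 + 6.2 = 10.3069 s.
Total: 1524 × 10.3069 s = 15707.7156 s → 4.36 hours.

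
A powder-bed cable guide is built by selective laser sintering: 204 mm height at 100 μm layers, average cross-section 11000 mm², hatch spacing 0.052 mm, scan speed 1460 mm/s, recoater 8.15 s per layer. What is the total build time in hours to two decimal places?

86.72 hours

Layers = ⌈204/0.1⌉ = 2040.
Per-layer scan distance: 11000 / 0.052 → 211538.5 mm.
Per-layer scan time = 211538.5 / 1460, so 144.8894 s.
Per-layer time = 144.8894 + 8.15, so 153.0394 s.
2040 layers × 153.0394 s/layer = 312200.376 s, i.e. 86.72 hours.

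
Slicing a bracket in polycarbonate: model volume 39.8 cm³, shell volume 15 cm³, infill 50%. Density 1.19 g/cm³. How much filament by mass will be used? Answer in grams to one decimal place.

32.6 g

Volume inside the shell = 39.8 − 15, so 24.8 cm³.
Deposited infill: 0.50 × 24.8 → 12.4 cm³.
Total extruded = 15 + 12.4 = 27.4 cm³.
Mass = 27.4 × 1.19, so 32.606 g.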